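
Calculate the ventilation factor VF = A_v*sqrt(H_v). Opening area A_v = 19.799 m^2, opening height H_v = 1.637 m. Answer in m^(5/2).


sqrt(H_v) = 1.2795
VF = 19.799 * 1.2795 = 25.332 m^(5/2)

25.332 m^(5/2)


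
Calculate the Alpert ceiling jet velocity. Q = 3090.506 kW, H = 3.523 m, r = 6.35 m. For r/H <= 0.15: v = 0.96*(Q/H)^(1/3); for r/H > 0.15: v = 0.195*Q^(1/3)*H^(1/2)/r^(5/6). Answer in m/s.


r/H = 6.35 / 3.523 = 1.8024
r/H > 0.15, so v = 0.195*Q^(1/3)*H^(1/2)/r^(5/6)
Q^(1/3) = 14.566
H^(1/2) = 1.8770
r^(5/6) = 4.6664
v = 0.195 * 14.566 * 1.8770 / 4.6664 = 1.1425 m/s

1.1425 m/s


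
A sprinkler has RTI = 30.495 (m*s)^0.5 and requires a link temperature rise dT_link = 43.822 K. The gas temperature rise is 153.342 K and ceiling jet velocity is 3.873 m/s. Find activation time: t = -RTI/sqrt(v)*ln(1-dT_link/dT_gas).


dT_link/dT_gas = 0.28578
ln(1 - 0.28578) = -0.33656
t = -30.495 / sqrt(3.873) * -0.33656 = 5.2152 s

5.2152 s


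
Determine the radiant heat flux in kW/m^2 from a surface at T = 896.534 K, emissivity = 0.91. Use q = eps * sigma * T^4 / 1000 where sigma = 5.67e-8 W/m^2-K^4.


T^4 = 6.4605e+11
q = 0.91 * 5.67e-8 * 6.4605e+11 / 1000 = 33.334 kW/m^2

33.334 kW/m^2


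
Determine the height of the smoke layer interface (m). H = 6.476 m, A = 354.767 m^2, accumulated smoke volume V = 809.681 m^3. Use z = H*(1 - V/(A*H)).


V/(A*H) = 0.35242
1 - 0.35242 = 0.64758
z = 6.476 * 0.64758 = 4.1937 m

4.1937 m


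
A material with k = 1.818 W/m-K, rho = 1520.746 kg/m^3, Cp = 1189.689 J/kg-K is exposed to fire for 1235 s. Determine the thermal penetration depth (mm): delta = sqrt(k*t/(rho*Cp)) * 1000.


alpha = 1.818 / (1520.746 * 1189.689) = 1.0049e-06 m^2/s
alpha * t = 0.0012410
delta = sqrt(0.0012410) * 1000 = 35.228 mm

35.228 mm


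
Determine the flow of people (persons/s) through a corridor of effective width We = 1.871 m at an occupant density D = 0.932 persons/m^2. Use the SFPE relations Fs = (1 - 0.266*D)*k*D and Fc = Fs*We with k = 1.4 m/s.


1 - 0.266*D = 1 - 0.266*0.932 = 0.75209
Fs = 0.75209 * 1.4 * 0.932 = 0.98132 persons/(s*m)
Fc = 0.98132 * 1.871 = 1.8361 persons/s

1.8361 persons/s


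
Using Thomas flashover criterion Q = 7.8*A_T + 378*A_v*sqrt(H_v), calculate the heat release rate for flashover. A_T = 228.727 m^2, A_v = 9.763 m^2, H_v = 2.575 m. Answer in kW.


7.8*A_T = 1784.1
sqrt(H_v) = 1.6047
378*A_v*sqrt(H_v) = 5921.9
Q = 1784.1 + 5921.9 = 7706.0 kW

7706.0 kW


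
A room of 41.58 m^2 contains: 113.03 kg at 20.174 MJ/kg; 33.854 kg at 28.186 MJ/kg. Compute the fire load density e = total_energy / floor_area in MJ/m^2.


Total energy = 113.03*20.174 + 33.854*28.186
= 2280.267 + 954.2088
= 3234.476 MJ
e = 3234.476 / 41.58 = 77.789 MJ/m^2

77.789 MJ/m^2


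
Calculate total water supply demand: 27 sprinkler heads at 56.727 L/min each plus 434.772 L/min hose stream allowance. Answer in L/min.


Sprinkler demand = 27 * 56.727 = 1531.629 L/min
Total = 1531.629 + 434.772 = 1966.401 L/min

1966.401 L/min


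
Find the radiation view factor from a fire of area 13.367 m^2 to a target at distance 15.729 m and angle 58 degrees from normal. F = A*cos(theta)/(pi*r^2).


cos(58 deg) = 0.52992
pi*r^2 = 777.23
F = 13.367 * 0.52992 / 777.23 = 0.0091136

0.0091136


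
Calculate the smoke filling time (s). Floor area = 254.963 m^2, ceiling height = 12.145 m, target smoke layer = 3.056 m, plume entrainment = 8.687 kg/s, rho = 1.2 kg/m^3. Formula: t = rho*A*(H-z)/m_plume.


H - z = 9.089 m
t = 1.2 * 254.963 * 9.089 / 8.687 = 320.11 s

320.11 s


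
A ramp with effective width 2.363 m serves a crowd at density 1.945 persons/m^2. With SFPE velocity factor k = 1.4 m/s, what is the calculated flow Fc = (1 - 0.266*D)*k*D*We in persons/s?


1 - 0.266*D = 1 - 0.266*1.945 = 0.48263
Fs = 0.48263 * 1.4 * 1.945 = 1.3142 persons/(s*m)
Fc = 1.3142 * 2.363 = 3.1055 persons/s

3.1055 persons/s


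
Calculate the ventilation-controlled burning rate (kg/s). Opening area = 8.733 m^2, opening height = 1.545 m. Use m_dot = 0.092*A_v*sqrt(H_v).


sqrt(H_v) = 1.2430
m_dot = 0.092 * 8.733 * 1.2430 = 0.99866 kg/s

0.99866 kg/s


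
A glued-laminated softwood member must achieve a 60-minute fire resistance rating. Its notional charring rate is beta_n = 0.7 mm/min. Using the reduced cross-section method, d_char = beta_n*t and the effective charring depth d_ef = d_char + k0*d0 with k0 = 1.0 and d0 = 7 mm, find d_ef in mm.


d_char = 0.7 * 60 = 42 mm
d_ef = 42 + 1.0*7 = 49 mm

49 mm


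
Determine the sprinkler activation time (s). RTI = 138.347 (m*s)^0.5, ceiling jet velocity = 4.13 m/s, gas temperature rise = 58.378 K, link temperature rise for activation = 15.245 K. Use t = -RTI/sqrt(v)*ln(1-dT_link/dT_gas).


dT_link/dT_gas = 0.26114
ln(1 - 0.26114) = -0.30265
t = -138.347 / sqrt(4.13) * -0.30265 = 20.603 s

20.603 s


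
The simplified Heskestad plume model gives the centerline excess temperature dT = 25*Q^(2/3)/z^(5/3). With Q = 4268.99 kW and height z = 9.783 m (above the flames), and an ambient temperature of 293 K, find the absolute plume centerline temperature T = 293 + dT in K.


Q^(2/3) = 263.16
z^(5/3) = 44.749
dT = 25 * 263.16 / 44.749 = 147.02 K
T = 293 + 147.02 = 440.02 K

440.02 K


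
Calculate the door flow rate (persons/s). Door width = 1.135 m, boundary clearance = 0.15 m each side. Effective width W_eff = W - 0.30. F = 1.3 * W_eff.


W_eff = 1.135 - 0.30 = 0.835 m
F = 1.3 * 0.835 = 1.0855 persons/s

1.0855 persons/s


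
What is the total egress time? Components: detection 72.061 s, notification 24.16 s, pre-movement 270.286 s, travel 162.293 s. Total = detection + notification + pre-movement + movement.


Total = 72.061 + 24.16 + 270.286 + 162.293 = 528.8 s

528.8 s


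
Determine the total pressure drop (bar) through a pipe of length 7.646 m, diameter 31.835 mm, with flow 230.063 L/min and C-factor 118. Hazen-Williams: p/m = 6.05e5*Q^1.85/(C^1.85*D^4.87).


Q^1.85 = 23411
C^1.85 = 6807.4
D^4.87 = 2.0852e+07
p/m = 0.099780 bar/m
p_total = 0.099780 * 7.646 = 0.76292 bar

0.76292 bar


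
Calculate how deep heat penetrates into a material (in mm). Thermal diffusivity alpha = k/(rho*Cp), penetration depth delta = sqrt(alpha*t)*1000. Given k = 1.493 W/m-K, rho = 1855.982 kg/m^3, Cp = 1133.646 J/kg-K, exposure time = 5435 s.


alpha = 1.493 / (1855.982 * 1133.646) = 7.0959e-07 m^2/s
alpha * t = 0.0038566
delta = sqrt(0.0038566) * 1000 = 62.102 mm

62.102 mm


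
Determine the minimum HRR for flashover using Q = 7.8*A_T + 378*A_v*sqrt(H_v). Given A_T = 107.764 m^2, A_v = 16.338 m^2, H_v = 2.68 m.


7.8*A_T = 840.56
sqrt(H_v) = 1.6371
378*A_v*sqrt(H_v) = 10110
Q = 840.56 + 10110 = 10951 kW

10951 kW


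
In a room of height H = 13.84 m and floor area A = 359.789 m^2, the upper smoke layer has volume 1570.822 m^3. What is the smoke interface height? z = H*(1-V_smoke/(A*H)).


V/(A*H) = 0.31546
1 - 0.31546 = 0.68454
z = 13.84 * 0.68454 = 9.4740 m

9.4740 m


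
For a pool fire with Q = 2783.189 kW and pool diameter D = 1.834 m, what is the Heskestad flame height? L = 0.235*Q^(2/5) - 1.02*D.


Q^(2/5) = 23.868
0.235 * Q^(2/5) = 5.6090
1.02 * D = 1.8707
L = 3.7383 m

3.7383 m


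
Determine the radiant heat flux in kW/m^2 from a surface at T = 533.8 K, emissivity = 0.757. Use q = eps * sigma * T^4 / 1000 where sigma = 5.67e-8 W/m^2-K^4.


T^4 = 8.1192e+10
q = 0.757 * 5.67e-8 * 8.1192e+10 / 1000 = 3.4849 kW/m^2

3.4849 kW/m^2


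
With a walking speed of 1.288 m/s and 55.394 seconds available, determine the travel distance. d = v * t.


d = 1.288 * 55.394 = 71.347 m

71.347 m


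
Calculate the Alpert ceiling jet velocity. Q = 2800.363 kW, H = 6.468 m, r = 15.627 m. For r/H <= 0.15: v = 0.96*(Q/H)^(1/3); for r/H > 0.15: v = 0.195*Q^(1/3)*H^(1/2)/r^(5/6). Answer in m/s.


r/H = 15.627 / 6.468 = 2.4160
r/H > 0.15, so v = 0.195*Q^(1/3)*H^(1/2)/r^(5/6)
Q^(1/3) = 14.095
H^(1/2) = 2.5432
r^(5/6) = 9.8832
v = 0.195 * 14.095 * 2.5432 / 9.8832 = 0.70729 m/s

0.70729 m/s


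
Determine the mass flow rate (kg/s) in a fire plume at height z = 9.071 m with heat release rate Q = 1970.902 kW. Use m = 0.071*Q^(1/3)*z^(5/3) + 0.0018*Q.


Q^(1/3) = 12.538
z^(5/3) = 39.454
First term = 0.071 * 12.538 * 39.454 = 35.121
Second term = 0.0018 * 1970.902 = 3.5476
m = 38.669 kg/s

38.669 kg/s


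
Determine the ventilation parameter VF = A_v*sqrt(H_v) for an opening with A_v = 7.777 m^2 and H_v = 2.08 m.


sqrt(H_v) = 1.4422
VF = 7.777 * 1.4422 = 11.216 m^(5/2)

11.216 m^(5/2)


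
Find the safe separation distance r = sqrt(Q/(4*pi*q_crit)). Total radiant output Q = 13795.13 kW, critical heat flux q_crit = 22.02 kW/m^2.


4*pi*q_crit = 276.71
Q/(4*pi*q_crit) = 49.854
r = sqrt(49.854) = 7.0607 m

7.0607 m


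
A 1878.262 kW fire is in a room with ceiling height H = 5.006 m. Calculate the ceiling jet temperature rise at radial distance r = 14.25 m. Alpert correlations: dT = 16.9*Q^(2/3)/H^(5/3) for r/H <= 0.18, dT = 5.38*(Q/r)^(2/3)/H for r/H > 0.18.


r/H = 14.25 / 5.006 = 2.8466
r/H > 0.18, so dT = 5.38*(Q/r)^(2/3)/H
Q/r = 131.81
(Q/r)^(2/3) = 25.900
dT = 5.38 * 25.900 / 5.006 = 27.835 K

27.835 K


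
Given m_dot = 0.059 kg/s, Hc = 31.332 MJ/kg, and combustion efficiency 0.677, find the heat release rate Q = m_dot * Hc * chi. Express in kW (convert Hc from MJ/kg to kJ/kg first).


Hc = 31.332 MJ/kg = 31.332 * 1000 kJ/kg = 31332 kJ/kg
Q = 0.059 kg/s * 31332 kJ/kg * 0.677 = 1251.5 kW

1251.5 kW


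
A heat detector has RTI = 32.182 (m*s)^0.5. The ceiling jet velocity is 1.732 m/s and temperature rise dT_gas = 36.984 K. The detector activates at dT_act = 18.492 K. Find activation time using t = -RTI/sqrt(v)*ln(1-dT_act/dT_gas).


dT_act/dT_gas = 0.5
ln(1 - 0.5) = -0.69315
t = -32.182 / sqrt(1.732) * -0.69315 = 16.950 s

16.950 s


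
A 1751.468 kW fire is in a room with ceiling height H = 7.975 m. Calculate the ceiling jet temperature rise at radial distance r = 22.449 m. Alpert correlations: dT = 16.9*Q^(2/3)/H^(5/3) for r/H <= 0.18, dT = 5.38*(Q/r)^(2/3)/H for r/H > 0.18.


r/H = 22.449 / 7.975 = 2.8149
r/H > 0.18, so dT = 5.38*(Q/r)^(2/3)/H
Q/r = 78.020
(Q/r)^(2/3) = 18.259
dT = 5.38 * 18.259 / 7.975 = 12.317 K

12.317 K


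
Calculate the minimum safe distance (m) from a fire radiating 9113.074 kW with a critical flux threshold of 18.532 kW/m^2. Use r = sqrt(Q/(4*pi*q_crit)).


4*pi*q_crit = 232.88
Q/(4*pi*q_crit) = 39.132
r = sqrt(39.132) = 6.2556 m

6.2556 m


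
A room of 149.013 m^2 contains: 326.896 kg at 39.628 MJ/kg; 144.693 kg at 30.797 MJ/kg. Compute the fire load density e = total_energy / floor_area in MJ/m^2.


Total energy = 326.896*39.628 + 144.693*30.797
= 12954.23 + 4456.110
= 17410.35 MJ
e = 17410.35 / 149.013 = 116.84 MJ/m^2

116.84 MJ/m^2


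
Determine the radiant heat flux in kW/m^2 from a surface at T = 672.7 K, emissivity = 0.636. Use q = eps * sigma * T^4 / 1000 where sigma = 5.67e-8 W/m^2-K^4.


T^4 = 2.0478e+11
q = 0.636 * 5.67e-8 * 2.0478e+11 / 1000 = 7.3846 kW/m^2

7.3846 kW/m^2


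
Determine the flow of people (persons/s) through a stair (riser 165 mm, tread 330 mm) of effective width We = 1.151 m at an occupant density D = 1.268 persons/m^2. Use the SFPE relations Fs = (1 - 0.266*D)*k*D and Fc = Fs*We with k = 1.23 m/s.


1 - 0.266*D = 1 - 0.266*1.268 = 0.66271
Fs = 0.66271 * 1.23 * 1.268 = 1.0336 persons/(s*m)
Fc = 1.0336 * 1.151 = 1.1897 persons/s

1.1897 persons/s


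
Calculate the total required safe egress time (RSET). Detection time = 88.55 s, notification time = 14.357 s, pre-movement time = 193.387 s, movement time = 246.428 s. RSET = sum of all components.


Total = 88.55 + 14.357 + 193.387 + 246.428 = 542.722 s

542.722 s


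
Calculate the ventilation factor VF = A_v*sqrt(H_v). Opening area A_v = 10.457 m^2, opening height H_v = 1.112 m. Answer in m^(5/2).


sqrt(H_v) = 1.0545
VF = 10.457 * 1.0545 = 11.027 m^(5/2)

11.027 m^(5/2)


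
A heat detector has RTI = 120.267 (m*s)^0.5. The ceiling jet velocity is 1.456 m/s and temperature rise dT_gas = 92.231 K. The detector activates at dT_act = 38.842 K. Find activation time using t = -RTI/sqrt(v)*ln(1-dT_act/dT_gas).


dT_act/dT_gas = 0.42114
ln(1 - 0.42114) = -0.54669
t = -120.267 / sqrt(1.456) * -0.54669 = 54.489 s

54.489 s


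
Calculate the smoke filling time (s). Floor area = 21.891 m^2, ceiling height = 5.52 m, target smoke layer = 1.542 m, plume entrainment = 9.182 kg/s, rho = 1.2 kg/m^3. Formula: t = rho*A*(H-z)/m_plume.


H - z = 3.978 m
t = 1.2 * 21.891 * 3.978 / 9.182 = 11.381 s

11.381 s


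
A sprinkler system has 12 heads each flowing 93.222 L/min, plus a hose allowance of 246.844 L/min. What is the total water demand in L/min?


Sprinkler demand = 12 * 93.222 = 1118.664 L/min
Total = 1118.664 + 246.844 = 1365.508 L/min

1365.508 L/min


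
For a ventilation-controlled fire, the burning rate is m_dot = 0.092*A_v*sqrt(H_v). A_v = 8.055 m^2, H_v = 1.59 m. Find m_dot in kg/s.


sqrt(H_v) = 1.2610
m_dot = 0.092 * 8.055 * 1.2610 = 0.93444 kg/s

0.93444 kg/s


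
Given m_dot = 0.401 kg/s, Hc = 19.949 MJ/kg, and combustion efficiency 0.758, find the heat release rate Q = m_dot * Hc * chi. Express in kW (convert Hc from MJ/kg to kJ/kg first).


Hc = 19.949 MJ/kg = 19.949 * 1000 kJ/kg = 19949 kJ/kg
Q = 0.401 kg/s * 19949 kJ/kg * 0.758 = 6063.7 kW

6063.7 kW


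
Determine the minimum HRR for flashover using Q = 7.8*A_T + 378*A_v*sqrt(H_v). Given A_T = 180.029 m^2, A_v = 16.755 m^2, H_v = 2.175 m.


7.8*A_T = 1404.2
sqrt(H_v) = 1.4748
378*A_v*sqrt(H_v) = 9340.4
Q = 1404.2 + 9340.4 = 10745 kW

10745 kW


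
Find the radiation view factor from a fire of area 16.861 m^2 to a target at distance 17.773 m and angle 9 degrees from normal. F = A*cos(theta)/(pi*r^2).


cos(9 deg) = 0.98769
pi*r^2 = 992.36
F = 16.861 * 0.98769 / 992.36 = 0.016782

0.016782


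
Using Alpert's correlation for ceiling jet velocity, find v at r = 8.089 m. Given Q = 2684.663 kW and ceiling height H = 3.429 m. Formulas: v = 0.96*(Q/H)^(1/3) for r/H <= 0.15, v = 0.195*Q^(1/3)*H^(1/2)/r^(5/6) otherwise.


r/H = 8.089 / 3.429 = 2.3590
r/H > 0.15, so v = 0.195*Q^(1/3)*H^(1/2)/r^(5/6)
Q^(1/3) = 13.898
H^(1/2) = 1.8518
r^(5/6) = 5.7092
v = 0.195 * 13.898 * 1.8518 / 5.7092 = 0.87903 m/s

0.87903 m/s


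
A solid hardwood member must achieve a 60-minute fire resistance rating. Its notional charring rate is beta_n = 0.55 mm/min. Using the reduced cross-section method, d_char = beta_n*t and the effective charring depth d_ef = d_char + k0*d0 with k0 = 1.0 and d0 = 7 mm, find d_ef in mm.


d_char = 0.55 * 60 = 33 mm
d_ef = 33 + 1.0*7 = 40 mm

40 mm


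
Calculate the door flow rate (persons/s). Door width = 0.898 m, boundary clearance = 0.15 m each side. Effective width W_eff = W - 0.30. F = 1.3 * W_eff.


W_eff = 0.898 - 0.30 = 0.598 m
F = 1.3 * 0.598 = 0.77740 persons/s

0.77740 persons/s


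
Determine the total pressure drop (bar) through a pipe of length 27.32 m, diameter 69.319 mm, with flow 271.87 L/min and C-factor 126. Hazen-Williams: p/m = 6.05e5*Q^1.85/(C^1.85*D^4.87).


Q^1.85 = 31884
C^1.85 = 7685.7
D^4.87 = 9.2247e+08
p/m = 0.0027207 bar/m
p_total = 0.0027207 * 27.32 = 0.074331 bar

0.074331 bar


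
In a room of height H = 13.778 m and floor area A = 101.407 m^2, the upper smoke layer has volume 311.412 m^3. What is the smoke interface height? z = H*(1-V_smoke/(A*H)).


V/(A*H) = 0.22289
1 - 0.22289 = 0.77711
z = 13.778 * 0.77711 = 10.707 m

10.707 m


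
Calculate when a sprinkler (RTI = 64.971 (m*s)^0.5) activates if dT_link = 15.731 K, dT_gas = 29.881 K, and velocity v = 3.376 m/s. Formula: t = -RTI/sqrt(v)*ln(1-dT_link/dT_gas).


dT_link/dT_gas = 0.52645
ln(1 - 0.52645) = -0.74751
t = -64.971 / sqrt(3.376) * -0.74751 = 26.432 s

26.432 s


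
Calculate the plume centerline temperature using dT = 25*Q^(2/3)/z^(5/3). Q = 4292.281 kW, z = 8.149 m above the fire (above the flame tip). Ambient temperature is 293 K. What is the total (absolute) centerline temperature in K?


Q^(2/3) = 264.11
z^(5/3) = 32.999
dT = 25 * 264.11 / 32.999 = 200.09 K
T = 293 + 200.09 = 493.09 K

493.09 K


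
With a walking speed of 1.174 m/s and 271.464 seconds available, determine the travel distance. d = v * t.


d = 1.174 * 271.464 = 318.70 m

318.70 m


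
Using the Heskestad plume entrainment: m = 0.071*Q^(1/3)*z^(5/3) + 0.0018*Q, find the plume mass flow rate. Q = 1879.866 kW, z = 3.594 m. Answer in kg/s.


Q^(1/3) = 12.342
z^(5/3) = 8.4326
First term = 0.071 * 12.342 * 8.4326 = 7.3892
Second term = 0.0018 * 1879.866 = 3.3838
m = 10.773 kg/s

10.773 kg/s


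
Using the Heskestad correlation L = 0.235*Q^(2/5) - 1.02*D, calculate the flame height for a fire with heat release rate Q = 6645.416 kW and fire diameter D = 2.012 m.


Q^(2/5) = 33.807
0.235 * Q^(2/5) = 7.9447
1.02 * D = 2.0522
L = 5.8924 m

5.8924 m


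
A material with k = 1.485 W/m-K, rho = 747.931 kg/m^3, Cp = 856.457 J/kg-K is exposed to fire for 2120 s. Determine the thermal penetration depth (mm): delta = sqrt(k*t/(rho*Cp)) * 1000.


alpha = 1.485 / (747.931 * 856.457) = 2.3182e-06 m^2/s
alpha * t = 0.0049147
delta = sqrt(0.0049147) * 1000 = 70.105 mm

70.105 mm


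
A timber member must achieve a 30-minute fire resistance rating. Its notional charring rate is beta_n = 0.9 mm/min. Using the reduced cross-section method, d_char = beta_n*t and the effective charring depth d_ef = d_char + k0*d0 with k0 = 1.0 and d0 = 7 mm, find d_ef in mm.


d_char = 0.9 * 30 = 27 mm
d_ef = 27 + 1.0*7 = 34 mm

34 mm


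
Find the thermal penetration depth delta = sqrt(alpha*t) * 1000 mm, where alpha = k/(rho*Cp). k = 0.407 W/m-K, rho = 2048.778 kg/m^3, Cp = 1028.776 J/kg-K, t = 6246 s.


alpha = 0.407 / (2048.778 * 1028.776) = 1.9310e-07 m^2/s
alpha * t = 0.0012061
delta = sqrt(0.0012061) * 1000 = 34.729 mm

34.729 mm


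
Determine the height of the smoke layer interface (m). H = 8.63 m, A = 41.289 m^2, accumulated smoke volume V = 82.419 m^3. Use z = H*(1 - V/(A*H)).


V/(A*H) = 0.23130
1 - 0.23130 = 0.76870
z = 8.63 * 0.76870 = 6.6339 m

6.6339 m


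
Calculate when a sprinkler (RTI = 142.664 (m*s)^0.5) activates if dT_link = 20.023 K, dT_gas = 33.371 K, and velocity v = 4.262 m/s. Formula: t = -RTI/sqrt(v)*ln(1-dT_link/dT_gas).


dT_link/dT_gas = 0.60001
ln(1 - 0.60001) = -0.91632
t = -142.664 / sqrt(4.262) * -0.91632 = 63.322 s

63.322 s


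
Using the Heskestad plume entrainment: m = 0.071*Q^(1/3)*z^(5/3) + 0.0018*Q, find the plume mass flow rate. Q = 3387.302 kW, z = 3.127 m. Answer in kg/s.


Q^(1/3) = 15.018
z^(5/3) = 6.6867
First term = 0.071 * 15.018 * 6.6867 = 7.1300
Second term = 0.0018 * 3387.302 = 6.0971
m = 13.227 kg/s

13.227 kg/s


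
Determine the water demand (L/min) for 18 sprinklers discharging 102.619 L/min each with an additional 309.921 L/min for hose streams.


Sprinkler demand = 18 * 102.619 = 1847.142 L/min
Total = 1847.142 + 309.921 = 2157.063 L/min

2157.063 L/min


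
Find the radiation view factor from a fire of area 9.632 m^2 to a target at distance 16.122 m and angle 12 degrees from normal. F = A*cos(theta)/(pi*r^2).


cos(12 deg) = 0.97815
pi*r^2 = 816.56
F = 9.632 * 0.97815 / 816.56 = 0.011538

0.011538


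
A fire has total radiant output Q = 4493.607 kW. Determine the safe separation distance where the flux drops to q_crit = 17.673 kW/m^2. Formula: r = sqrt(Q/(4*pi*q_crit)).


4*pi*q_crit = 222.09
Q/(4*pi*q_crit) = 20.234
r = sqrt(20.234) = 4.4982 m

4.4982 m


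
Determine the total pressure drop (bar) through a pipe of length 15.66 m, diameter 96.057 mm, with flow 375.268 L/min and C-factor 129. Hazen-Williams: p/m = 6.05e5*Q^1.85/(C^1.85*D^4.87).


Q^1.85 = 57880
C^1.85 = 8027.7
D^4.87 = 4.5177e+09
p/m = 0.00096556 bar/m
p_total = 0.00096556 * 15.66 = 0.015121 bar

0.015121 bar


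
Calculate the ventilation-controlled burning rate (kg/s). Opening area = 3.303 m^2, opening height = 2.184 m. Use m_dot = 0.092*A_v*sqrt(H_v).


sqrt(H_v) = 1.4778
m_dot = 0.092 * 3.303 * 1.4778 = 0.44908 kg/s

0.44908 kg/s


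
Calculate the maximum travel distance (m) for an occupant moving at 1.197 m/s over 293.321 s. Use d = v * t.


d = 1.197 * 293.321 = 351.11 m

351.11 m


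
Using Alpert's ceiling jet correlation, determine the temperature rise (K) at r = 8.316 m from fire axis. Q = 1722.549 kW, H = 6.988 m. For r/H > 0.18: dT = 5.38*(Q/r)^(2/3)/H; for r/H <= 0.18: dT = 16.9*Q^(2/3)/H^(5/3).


r/H = 8.316 / 6.988 = 1.1900
r/H > 0.18, so dT = 5.38*(Q/r)^(2/3)/H
Q/r = 207.14
(Q/r)^(2/3) = 35.008
dT = 5.38 * 35.008 / 6.988 = 26.953 K

26.953 K


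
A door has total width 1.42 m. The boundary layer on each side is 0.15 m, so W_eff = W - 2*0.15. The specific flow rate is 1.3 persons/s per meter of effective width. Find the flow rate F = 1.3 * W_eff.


W_eff = 1.42 - 0.30 = 1.12 m
F = 1.3 * 1.12 = 1.456 persons/s

1.456 persons/s


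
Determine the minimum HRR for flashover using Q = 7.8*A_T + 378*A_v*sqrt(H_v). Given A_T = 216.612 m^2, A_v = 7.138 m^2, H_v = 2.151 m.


7.8*A_T = 1689.6
sqrt(H_v) = 1.4666
378*A_v*sqrt(H_v) = 3957.2
Q = 1689.6 + 3957.2 = 5646.8 kW

5646.8 kW


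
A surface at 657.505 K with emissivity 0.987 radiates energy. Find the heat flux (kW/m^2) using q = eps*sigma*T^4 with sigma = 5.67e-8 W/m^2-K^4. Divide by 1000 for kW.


T^4 = 1.8689e+11
q = 0.987 * 5.67e-8 * 1.8689e+11 / 1000 = 10.459 kW/m^2

10.459 kW/m^2


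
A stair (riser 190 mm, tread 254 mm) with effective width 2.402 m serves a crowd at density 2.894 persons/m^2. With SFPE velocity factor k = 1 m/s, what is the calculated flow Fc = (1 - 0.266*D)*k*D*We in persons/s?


1 - 0.266*D = 1 - 0.266*2.894 = 0.23020
Fs = 0.23020 * 1 * 2.894 = 0.66619 persons/(s*m)
Fc = 0.66619 * 2.402 = 1.6002 persons/s

1.6002 persons/s


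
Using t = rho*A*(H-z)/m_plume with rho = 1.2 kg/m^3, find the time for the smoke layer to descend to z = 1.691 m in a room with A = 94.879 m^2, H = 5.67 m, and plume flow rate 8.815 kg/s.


H - z = 3.979 m
t = 1.2 * 94.879 * 3.979 / 8.815 = 51.393 s

51.393 s


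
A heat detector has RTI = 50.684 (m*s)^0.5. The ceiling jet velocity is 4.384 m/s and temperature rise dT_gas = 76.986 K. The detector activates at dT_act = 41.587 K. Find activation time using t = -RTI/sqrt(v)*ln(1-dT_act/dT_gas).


dT_act/dT_gas = 0.54019
ln(1 - 0.54019) = -0.77694
t = -50.684 / sqrt(4.384) * -0.77694 = 18.807 s

18.807 s


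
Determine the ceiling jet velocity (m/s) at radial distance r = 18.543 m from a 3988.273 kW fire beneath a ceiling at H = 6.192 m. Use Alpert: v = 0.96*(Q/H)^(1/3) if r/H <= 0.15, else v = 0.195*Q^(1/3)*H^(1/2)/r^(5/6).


r/H = 18.543 / 6.192 = 2.9947
r/H > 0.15, so v = 0.195*Q^(1/3)*H^(1/2)/r^(5/6)
Q^(1/3) = 15.858
H^(1/2) = 2.4884
r^(5/6) = 11.398
v = 0.195 * 15.858 * 2.4884 / 11.398 = 0.67514 m/s

0.67514 m/s


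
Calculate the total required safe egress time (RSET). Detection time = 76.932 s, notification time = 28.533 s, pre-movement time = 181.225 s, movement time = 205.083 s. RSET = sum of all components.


Total = 76.932 + 28.533 + 181.225 + 205.083 = 491.773 s

491.773 s


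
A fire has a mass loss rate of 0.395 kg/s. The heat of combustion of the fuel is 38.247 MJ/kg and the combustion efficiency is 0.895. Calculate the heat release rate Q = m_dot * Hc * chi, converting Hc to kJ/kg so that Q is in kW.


Hc = 38.247 MJ/kg = 38.247 * 1000 kJ/kg = 38247 kJ/kg
Q = 0.395 kg/s * 38247 kJ/kg * 0.895 = 13521 kW

13521 kW


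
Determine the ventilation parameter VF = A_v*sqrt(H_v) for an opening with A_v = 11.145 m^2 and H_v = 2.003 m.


sqrt(H_v) = 1.4153
VF = 11.145 * 1.4153 = 15.773 m^(5/2)

15.773 m^(5/2)


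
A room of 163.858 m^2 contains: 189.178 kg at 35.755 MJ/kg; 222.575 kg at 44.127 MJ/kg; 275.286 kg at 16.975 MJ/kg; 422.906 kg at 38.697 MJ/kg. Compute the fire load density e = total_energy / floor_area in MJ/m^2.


Total energy = 189.178*35.755 + 222.575*44.127 + 275.286*16.975 + 422.906*38.697
= 6764.059 + 9821.567 + 4672.980 + 16365.19
= 37623.80 MJ
e = 37623.80 / 163.858 = 229.61 MJ/m^2

229.61 MJ/m^2


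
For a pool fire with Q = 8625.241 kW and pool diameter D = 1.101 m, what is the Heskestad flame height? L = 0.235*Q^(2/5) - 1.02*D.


Q^(2/5) = 37.524
0.235 * Q^(2/5) = 8.8181
1.02 * D = 1.1230
L = 7.6951 m

7.6951 m


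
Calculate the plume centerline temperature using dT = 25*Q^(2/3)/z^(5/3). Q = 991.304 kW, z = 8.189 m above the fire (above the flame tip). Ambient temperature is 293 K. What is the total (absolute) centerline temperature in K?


Q^(2/3) = 99.419
z^(5/3) = 33.270
dT = 25 * 99.419 / 33.270 = 74.707 K
T = 293 + 74.707 = 367.71 K

367.71 K


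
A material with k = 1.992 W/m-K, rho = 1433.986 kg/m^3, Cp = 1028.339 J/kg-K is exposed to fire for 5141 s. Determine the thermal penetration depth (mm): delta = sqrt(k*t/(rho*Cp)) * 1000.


alpha = 1.992 / (1433.986 * 1028.339) = 1.3509e-06 m^2/s
alpha * t = 0.0069447
delta = sqrt(0.0069447) * 1000 = 83.335 mm

83.335 mm


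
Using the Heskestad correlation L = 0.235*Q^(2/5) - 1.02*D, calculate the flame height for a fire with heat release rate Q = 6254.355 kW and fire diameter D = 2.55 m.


Q^(2/5) = 32.997
0.235 * Q^(2/5) = 7.7543
1.02 * D = 2.601
L = 5.1533 m

5.1533 m


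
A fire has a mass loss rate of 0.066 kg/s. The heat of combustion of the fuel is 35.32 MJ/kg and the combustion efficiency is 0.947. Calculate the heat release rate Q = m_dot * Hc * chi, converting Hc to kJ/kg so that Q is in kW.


Hc = 35.32 MJ/kg = 35.32 * 1000 kJ/kg = 35320 kJ/kg
Q = 0.066 kg/s * 35320 kJ/kg * 0.947 = 2207.6 kW

2207.6 kW


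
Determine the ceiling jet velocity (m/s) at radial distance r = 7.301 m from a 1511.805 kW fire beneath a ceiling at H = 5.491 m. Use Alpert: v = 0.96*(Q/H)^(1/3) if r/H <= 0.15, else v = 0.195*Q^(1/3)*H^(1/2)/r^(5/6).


r/H = 7.301 / 5.491 = 1.3296
r/H > 0.15, so v = 0.195*Q^(1/3)*H^(1/2)/r^(5/6)
Q^(1/3) = 11.477
H^(1/2) = 2.3433
r^(5/6) = 5.2419
v = 0.195 * 11.477 * 2.3433 / 5.2419 = 1.0005 m/s

1.0005 m/s


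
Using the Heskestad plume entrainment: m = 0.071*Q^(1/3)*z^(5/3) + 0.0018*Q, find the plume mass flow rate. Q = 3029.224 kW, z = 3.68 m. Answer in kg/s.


Q^(1/3) = 14.469
z^(5/3) = 8.7716
First term = 0.071 * 14.469 * 8.7716 = 9.0112
Second term = 0.0018 * 3029.224 = 5.4526
m = 14.464 kg/s

14.464 kg/s


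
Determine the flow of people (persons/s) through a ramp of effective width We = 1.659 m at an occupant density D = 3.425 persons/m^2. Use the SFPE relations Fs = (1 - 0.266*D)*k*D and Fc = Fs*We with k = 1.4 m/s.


1 - 0.266*D = 1 - 0.266*3.425 = 0.088950
Fs = 0.088950 * 1.4 * 3.425 = 0.42652 persons/(s*m)
Fc = 0.42652 * 1.659 = 0.70759 persons/s

0.70759 persons/s


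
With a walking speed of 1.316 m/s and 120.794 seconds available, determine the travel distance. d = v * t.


d = 1.316 * 120.794 = 158.96 m

158.96 m


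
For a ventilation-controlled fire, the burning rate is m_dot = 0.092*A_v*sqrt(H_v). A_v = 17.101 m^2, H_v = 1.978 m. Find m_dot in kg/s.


sqrt(H_v) = 1.4064
m_dot = 0.092 * 17.101 * 1.4064 = 2.2127 kg/s

2.2127 kg/s


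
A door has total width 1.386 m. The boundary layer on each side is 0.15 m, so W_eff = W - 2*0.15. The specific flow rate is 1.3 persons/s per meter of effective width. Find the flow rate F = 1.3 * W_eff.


W_eff = 1.386 - 0.30 = 1.086 m
F = 1.3 * 1.086 = 1.4118 persons/s

1.4118 persons/s


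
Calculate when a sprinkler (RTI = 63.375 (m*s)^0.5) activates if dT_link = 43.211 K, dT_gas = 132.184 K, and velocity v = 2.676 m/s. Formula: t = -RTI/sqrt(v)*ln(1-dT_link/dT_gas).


dT_link/dT_gas = 0.32690
ln(1 - 0.32690) = -0.39586
t = -63.375 / sqrt(2.676) * -0.39586 = 15.336 s

15.336 s


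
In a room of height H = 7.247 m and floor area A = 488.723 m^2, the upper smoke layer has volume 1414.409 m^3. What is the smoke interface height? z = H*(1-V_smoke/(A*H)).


V/(A*H) = 0.39935
1 - 0.39935 = 0.60065
z = 7.247 * 0.60065 = 4.3529 m

4.3529 m


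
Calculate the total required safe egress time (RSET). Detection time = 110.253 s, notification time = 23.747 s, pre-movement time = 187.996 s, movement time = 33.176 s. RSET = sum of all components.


Total = 110.253 + 23.747 + 187.996 + 33.176 = 355.172 s

355.172 s


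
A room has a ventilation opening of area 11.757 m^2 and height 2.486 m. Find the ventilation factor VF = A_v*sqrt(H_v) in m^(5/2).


sqrt(H_v) = 1.5767
VF = 11.757 * 1.5767 = 18.537 m^(5/2)

18.537 m^(5/2)


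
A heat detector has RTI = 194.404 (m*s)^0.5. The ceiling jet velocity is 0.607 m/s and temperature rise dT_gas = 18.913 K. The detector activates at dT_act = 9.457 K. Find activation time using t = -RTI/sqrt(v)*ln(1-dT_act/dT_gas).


dT_act/dT_gas = 0.50003
ln(1 - 0.50003) = -0.69320
t = -194.404 / sqrt(0.607) * -0.69320 = 172.97 s

172.97 s


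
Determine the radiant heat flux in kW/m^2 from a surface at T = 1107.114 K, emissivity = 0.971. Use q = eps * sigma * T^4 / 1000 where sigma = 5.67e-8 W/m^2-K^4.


T^4 = 1.5023e+12
q = 0.971 * 5.67e-8 * 1.5023e+12 / 1000 = 82.713 kW/m^2

82.713 kW/m^2


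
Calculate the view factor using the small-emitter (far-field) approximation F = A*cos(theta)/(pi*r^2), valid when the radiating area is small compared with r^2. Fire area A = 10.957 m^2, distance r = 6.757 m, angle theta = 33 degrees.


cos(33 deg) = 0.83867
pi*r^2 = 143.44
F = 10.957 * 0.83867 / 143.44 = 0.064066

0.064066


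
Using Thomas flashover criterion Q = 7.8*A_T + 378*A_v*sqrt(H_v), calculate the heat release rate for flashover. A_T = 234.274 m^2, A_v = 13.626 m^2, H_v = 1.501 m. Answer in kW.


7.8*A_T = 1827.3
sqrt(H_v) = 1.2252
378*A_v*sqrt(H_v) = 6310.3
Q = 1827.3 + 6310.3 = 8137.6 kW

8137.6 kW


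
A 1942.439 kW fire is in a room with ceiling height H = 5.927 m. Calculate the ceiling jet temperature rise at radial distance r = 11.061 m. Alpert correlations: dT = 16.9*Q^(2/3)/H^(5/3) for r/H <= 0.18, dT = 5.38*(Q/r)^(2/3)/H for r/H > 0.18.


r/H = 11.061 / 5.927 = 1.8662
r/H > 0.18, so dT = 5.38*(Q/r)^(2/3)/H
Q/r = 175.61
(Q/r)^(2/3) = 31.359
dT = 5.38 * 31.359 / 5.927 = 28.465 K

28.465 K


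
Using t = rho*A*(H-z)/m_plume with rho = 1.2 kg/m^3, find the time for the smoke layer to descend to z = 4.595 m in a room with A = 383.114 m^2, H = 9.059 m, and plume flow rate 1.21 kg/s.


H - z = 4.464 m
t = 1.2 * 383.114 * 4.464 / 1.21 = 1696.1 s

1696.1 s


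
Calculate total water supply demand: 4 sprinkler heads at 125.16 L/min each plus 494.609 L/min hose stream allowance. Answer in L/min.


Sprinkler demand = 4 * 125.16 = 500.64 L/min
Total = 500.64 + 494.609 = 995.249 L/min

995.249 L/min


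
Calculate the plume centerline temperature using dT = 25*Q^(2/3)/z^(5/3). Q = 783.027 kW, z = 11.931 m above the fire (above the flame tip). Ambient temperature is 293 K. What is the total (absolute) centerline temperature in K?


Q^(2/3) = 84.954
z^(5/3) = 62.296
dT = 25 * 84.954 / 62.296 = 34.093 K
T = 293 + 34.093 = 327.09 K

327.09 K


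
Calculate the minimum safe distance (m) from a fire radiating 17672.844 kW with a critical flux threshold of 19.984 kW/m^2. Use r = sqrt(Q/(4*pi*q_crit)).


4*pi*q_crit = 251.13
Q/(4*pi*q_crit) = 70.374
r = sqrt(70.374) = 8.3889 m

8.3889 m


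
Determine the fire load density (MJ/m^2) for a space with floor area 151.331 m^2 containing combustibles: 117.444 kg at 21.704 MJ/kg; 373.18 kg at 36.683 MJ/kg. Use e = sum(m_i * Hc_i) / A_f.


Total energy = 117.444*21.704 + 373.18*36.683
= 2549.005 + 13689.36
= 16238.37 MJ
e = 16238.37 / 151.331 = 107.30 MJ/m^2

107.30 MJ/m^2


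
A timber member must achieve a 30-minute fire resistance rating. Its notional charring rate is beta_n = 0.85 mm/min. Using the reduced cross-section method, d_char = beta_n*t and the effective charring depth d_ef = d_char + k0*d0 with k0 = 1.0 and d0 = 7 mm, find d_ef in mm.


d_char = 0.85 * 30 = 25.5 mm
d_ef = 25.5 + 1.0*7 = 32.5 mm

32.5 mm


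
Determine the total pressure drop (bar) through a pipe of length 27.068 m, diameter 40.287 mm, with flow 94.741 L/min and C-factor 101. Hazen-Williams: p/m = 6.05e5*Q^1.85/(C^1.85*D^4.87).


Q^1.85 = 4535.2
C^1.85 = 5105.0
D^4.87 = 6.5638e+07
p/m = 0.0081885 bar/m
p_total = 0.0081885 * 27.068 = 0.22165 bar

0.22165 bar


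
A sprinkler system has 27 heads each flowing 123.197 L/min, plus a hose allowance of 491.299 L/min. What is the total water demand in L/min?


Sprinkler demand = 27 * 123.197 = 3326.319 L/min
Total = 3326.319 + 491.299 = 3817.618 L/min

3817.618 L/min


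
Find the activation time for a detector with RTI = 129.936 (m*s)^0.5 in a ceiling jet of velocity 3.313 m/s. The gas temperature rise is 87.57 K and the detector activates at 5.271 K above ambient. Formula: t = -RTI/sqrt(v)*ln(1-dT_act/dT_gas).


dT_act/dT_gas = 0.060192
ln(1 - 0.060192) = -0.062080
t = -129.936 / sqrt(3.313) * -0.062080 = 4.4317 s

4.4317 s


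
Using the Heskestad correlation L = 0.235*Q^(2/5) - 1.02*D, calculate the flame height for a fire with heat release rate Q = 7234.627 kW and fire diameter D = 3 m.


Q^(2/5) = 34.976
0.235 * Q^(2/5) = 8.2193
1.02 * D = 3.06
L = 5.1593 m

5.1593 m


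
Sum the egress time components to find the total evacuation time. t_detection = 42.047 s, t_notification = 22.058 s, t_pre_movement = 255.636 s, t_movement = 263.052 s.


Total = 42.047 + 22.058 + 255.636 + 263.052 = 582.793 s

582.793 s


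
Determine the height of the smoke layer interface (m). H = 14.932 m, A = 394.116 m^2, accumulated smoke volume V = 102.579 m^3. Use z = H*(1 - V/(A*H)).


V/(A*H) = 0.017431
1 - 0.017431 = 0.98257
z = 14.932 * 0.98257 = 14.672 m

14.672 m


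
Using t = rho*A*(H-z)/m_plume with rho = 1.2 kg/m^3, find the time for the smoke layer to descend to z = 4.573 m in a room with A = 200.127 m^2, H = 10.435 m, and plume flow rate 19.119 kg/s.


H - z = 5.862 m
t = 1.2 * 200.127 * 5.862 / 19.119 = 73.632 s

73.632 s


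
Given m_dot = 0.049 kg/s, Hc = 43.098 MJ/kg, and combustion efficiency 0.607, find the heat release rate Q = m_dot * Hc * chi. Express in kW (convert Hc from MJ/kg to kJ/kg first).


Hc = 43.098 MJ/kg = 43.098 * 1000 kJ/kg = 43098 kJ/kg
Q = 0.049 kg/s * 43098 kJ/kg * 0.607 = 1281.9 kW

1281.9 kW


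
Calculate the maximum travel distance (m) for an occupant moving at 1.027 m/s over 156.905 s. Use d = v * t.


d = 1.027 * 156.905 = 161.14 m

161.14 m


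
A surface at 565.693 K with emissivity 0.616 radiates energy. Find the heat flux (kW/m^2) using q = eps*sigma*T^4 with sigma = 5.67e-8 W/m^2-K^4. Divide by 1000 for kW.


T^4 = 1.0241e+11
q = 0.616 * 5.67e-8 * 1.0241e+11 / 1000 = 3.5767 kW/m^2

3.5767 kW/m^2


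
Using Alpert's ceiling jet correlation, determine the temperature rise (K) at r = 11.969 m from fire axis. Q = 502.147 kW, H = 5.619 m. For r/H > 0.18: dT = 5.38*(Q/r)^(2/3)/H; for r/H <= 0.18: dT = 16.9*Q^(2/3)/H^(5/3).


r/H = 11.969 / 5.619 = 2.1301
r/H > 0.18, so dT = 5.38*(Q/r)^(2/3)/H
Q/r = 41.954
(Q/r)^(2/3) = 12.074
dT = 5.38 * 12.074 / 5.619 = 11.560 K

11.560 K


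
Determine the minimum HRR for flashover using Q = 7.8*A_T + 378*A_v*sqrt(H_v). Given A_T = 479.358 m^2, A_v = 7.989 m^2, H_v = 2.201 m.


7.8*A_T = 3739.0
sqrt(H_v) = 1.4836
378*A_v*sqrt(H_v) = 4480.2
Q = 3739.0 + 4480.2 = 8219.2 kW

8219.2 kW


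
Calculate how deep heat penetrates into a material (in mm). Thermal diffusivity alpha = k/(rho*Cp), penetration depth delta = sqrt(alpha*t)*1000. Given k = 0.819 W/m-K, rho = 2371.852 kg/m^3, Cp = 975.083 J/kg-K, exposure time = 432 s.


alpha = 0.819 / (2371.852 * 975.083) = 3.5412e-07 m^2/s
alpha * t = 0.00015298
delta = sqrt(0.00015298) * 1000 = 12.369 mm

12.369 mm


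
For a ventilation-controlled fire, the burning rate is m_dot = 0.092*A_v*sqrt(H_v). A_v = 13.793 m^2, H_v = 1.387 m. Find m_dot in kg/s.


sqrt(H_v) = 1.1777
m_dot = 0.092 * 13.793 * 1.1777 = 1.4945 kg/s

1.4945 kg/s


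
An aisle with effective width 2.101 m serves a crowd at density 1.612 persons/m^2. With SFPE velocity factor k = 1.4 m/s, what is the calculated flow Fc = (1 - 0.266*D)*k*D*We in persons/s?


1 - 0.266*D = 1 - 0.266*1.612 = 0.57121
Fs = 0.57121 * 1.4 * 1.612 = 1.2891 persons/(s*m)
Fc = 1.2891 * 2.101 = 2.7084 persons/s

2.7084 persons/s


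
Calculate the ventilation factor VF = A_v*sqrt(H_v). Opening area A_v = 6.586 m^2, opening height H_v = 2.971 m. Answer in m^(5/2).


sqrt(H_v) = 1.7237
VF = 6.586 * 1.7237 = 11.352 m^(5/2)

11.352 m^(5/2)


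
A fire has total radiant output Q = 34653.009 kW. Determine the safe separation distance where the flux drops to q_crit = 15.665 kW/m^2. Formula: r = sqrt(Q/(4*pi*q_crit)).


4*pi*q_crit = 196.85
Q/(4*pi*q_crit) = 176.04
r = sqrt(176.04) = 13.268 m

13.268 m


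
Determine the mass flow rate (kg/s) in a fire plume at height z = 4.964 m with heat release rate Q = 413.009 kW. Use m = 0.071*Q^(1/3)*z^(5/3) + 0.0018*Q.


Q^(1/3) = 7.4471
z^(5/3) = 14.445
First term = 0.071 * 7.4471 * 14.445 = 7.6377
Second term = 0.0018 * 413.009 = 0.74342
m = 8.3811 kg/s

8.3811 kg/s


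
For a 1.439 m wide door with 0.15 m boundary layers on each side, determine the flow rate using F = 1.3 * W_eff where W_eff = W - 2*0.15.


W_eff = 1.439 - 0.30 = 1.139 m
F = 1.3 * 1.139 = 1.4807 persons/s

1.4807 persons/s


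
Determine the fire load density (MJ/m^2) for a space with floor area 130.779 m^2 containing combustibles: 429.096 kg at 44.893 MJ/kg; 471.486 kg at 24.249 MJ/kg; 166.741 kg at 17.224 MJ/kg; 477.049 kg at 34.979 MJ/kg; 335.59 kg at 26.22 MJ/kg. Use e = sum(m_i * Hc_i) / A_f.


Total energy = 429.096*44.893 + 471.486*24.249 + 166.741*17.224 + 477.049*34.979 + 335.59*26.22
= 19263.41 + 11433.06 + 2871.947 + 16686.70 + 8799.170
= 59054.28 MJ
e = 59054.28 / 130.779 = 451.56 MJ/m^2

451.56 MJ/m^2


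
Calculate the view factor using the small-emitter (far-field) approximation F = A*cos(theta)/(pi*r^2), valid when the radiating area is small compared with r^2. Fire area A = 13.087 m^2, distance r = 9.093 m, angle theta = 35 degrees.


cos(35 deg) = 0.81915
pi*r^2 = 259.76
F = 13.087 * 0.81915 / 259.76 = 0.041271

0.041271


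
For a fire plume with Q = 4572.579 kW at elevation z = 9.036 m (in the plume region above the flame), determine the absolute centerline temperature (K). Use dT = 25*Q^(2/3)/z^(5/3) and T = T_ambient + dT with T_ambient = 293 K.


Q^(2/3) = 275.49
z^(5/3) = 39.201
dT = 25 * 275.49 / 39.201 = 175.69 K
T = 293 + 175.69 = 468.69 K

468.69 K


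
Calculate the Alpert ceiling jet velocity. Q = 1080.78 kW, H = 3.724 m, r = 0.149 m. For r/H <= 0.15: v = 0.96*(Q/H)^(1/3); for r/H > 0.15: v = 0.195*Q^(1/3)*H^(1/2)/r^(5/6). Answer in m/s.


r/H = 0.149 / 3.724 = 0.040011
r/H <= 0.15, so v = 0.96*(Q/H)^(1/3)
Q/H = 290.22
(Q/H)^(1/3) = 6.6208
v = 0.96 * 6.6208 = 6.3559 m/s

6.3559 m/s


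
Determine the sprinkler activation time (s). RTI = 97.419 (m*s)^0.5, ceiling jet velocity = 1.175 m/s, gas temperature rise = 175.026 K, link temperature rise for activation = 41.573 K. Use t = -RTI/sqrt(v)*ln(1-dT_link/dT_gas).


dT_link/dT_gas = 0.23752
ln(1 - 0.23752) = -0.27119
t = -97.419 / sqrt(1.175) * -0.27119 = 24.372 s

24.372 s


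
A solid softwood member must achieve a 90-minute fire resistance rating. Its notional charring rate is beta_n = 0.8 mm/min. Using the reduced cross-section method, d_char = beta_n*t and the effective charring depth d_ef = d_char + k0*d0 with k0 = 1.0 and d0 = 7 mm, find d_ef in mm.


d_char = 0.8 * 90 = 72 mm
d_ef = 72 + 1.0*7 = 79 mm

79 mm


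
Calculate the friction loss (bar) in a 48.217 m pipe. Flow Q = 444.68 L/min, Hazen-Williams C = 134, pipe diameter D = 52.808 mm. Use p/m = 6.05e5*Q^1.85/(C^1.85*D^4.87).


Q^1.85 = 79230
C^1.85 = 8612.8
D^4.87 = 2.4522e+08
p/m = 0.022696 bar/m
p_total = 0.022696 * 48.217 = 1.0943 bar

1.0943 bar
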